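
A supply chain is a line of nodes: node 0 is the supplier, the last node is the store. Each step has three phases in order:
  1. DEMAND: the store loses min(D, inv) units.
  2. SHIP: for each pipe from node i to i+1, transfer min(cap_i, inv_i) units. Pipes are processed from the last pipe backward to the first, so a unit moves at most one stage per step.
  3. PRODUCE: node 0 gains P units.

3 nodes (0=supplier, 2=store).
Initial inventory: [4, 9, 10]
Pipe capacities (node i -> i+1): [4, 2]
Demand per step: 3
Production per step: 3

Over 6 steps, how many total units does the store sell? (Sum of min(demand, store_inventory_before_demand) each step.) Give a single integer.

Answer: 18

Derivation:
Step 1: sold=3 (running total=3) -> [3 11 9]
Step 2: sold=3 (running total=6) -> [3 12 8]
Step 3: sold=3 (running total=9) -> [3 13 7]
Step 4: sold=3 (running total=12) -> [3 14 6]
Step 5: sold=3 (running total=15) -> [3 15 5]
Step 6: sold=3 (running total=18) -> [3 16 4]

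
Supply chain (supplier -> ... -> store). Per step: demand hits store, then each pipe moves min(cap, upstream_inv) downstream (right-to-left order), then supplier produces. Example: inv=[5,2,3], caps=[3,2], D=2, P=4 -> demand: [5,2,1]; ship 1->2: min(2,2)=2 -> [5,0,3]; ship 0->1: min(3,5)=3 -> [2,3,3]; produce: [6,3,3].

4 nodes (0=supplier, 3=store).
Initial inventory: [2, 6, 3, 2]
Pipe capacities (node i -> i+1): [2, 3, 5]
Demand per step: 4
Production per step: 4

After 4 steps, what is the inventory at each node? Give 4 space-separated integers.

Step 1: demand=4,sold=2 ship[2->3]=3 ship[1->2]=3 ship[0->1]=2 prod=4 -> inv=[4 5 3 3]
Step 2: demand=4,sold=3 ship[2->3]=3 ship[1->2]=3 ship[0->1]=2 prod=4 -> inv=[6 4 3 3]
Step 3: demand=4,sold=3 ship[2->3]=3 ship[1->2]=3 ship[0->1]=2 prod=4 -> inv=[8 3 3 3]
Step 4: demand=4,sold=3 ship[2->3]=3 ship[1->2]=3 ship[0->1]=2 prod=4 -> inv=[10 2 3 3]

10 2 3 3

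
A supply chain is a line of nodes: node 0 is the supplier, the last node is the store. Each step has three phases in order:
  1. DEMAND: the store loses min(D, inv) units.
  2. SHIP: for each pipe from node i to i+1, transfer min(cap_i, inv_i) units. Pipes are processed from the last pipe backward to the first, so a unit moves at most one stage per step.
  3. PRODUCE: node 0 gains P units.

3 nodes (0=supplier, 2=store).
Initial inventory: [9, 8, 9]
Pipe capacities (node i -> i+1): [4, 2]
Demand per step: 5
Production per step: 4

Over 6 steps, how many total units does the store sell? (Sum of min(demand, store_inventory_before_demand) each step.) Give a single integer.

Step 1: sold=5 (running total=5) -> [9 10 6]
Step 2: sold=5 (running total=10) -> [9 12 3]
Step 3: sold=3 (running total=13) -> [9 14 2]
Step 4: sold=2 (running total=15) -> [9 16 2]
Step 5: sold=2 (running total=17) -> [9 18 2]
Step 6: sold=2 (running total=19) -> [9 20 2]

Answer: 19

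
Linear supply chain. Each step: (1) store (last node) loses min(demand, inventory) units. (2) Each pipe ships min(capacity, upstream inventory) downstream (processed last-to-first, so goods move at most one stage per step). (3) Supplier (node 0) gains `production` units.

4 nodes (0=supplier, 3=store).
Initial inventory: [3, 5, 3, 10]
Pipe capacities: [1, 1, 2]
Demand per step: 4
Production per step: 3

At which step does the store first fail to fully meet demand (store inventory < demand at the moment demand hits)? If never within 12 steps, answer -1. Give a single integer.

Step 1: demand=4,sold=4 ship[2->3]=2 ship[1->2]=1 ship[0->1]=1 prod=3 -> [5 5 2 8]
Step 2: demand=4,sold=4 ship[2->3]=2 ship[1->2]=1 ship[0->1]=1 prod=3 -> [7 5 1 6]
Step 3: demand=4,sold=4 ship[2->3]=1 ship[1->2]=1 ship[0->1]=1 prod=3 -> [9 5 1 3]
Step 4: demand=4,sold=3 ship[2->3]=1 ship[1->2]=1 ship[0->1]=1 prod=3 -> [11 5 1 1]
Step 5: demand=4,sold=1 ship[2->3]=1 ship[1->2]=1 ship[0->1]=1 prod=3 -> [13 5 1 1]
Step 6: demand=4,sold=1 ship[2->3]=1 ship[1->2]=1 ship[0->1]=1 prod=3 -> [15 5 1 1]
Step 7: demand=4,sold=1 ship[2->3]=1 ship[1->2]=1 ship[0->1]=1 prod=3 -> [17 5 1 1]
Step 8: demand=4,sold=1 ship[2->3]=1 ship[1->2]=1 ship[0->1]=1 prod=3 -> [19 5 1 1]
Step 9: demand=4,sold=1 ship[2->3]=1 ship[1->2]=1 ship[0->1]=1 prod=3 -> [21 5 1 1]
Step 10: demand=4,sold=1 ship[2->3]=1 ship[1->2]=1 ship[0->1]=1 prod=3 -> [23 5 1 1]
Step 11: demand=4,sold=1 ship[2->3]=1 ship[1->2]=1 ship[0->1]=1 prod=3 -> [25 5 1 1]
Step 12: demand=4,sold=1 ship[2->3]=1 ship[1->2]=1 ship[0->1]=1 prod=3 -> [27 5 1 1]
First stockout at step 4

4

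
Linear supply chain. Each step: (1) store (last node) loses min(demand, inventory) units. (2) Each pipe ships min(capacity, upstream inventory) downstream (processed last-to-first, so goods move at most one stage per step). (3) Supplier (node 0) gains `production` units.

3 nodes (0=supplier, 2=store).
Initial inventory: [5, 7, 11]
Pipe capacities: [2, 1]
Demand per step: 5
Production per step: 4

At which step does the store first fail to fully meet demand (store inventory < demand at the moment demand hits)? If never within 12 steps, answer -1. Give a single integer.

Step 1: demand=5,sold=5 ship[1->2]=1 ship[0->1]=2 prod=4 -> [7 8 7]
Step 2: demand=5,sold=5 ship[1->2]=1 ship[0->1]=2 prod=4 -> [9 9 3]
Step 3: demand=5,sold=3 ship[1->2]=1 ship[0->1]=2 prod=4 -> [11 10 1]
Step 4: demand=5,sold=1 ship[1->2]=1 ship[0->1]=2 prod=4 -> [13 11 1]
Step 5: demand=5,sold=1 ship[1->2]=1 ship[0->1]=2 prod=4 -> [15 12 1]
Step 6: demand=5,sold=1 ship[1->2]=1 ship[0->1]=2 prod=4 -> [17 13 1]
Step 7: demand=5,sold=1 ship[1->2]=1 ship[0->1]=2 prod=4 -> [19 14 1]
Step 8: demand=5,sold=1 ship[1->2]=1 ship[0->1]=2 prod=4 -> [21 15 1]
Step 9: demand=5,sold=1 ship[1->2]=1 ship[0->1]=2 prod=4 -> [23 16 1]
Step 10: demand=5,sold=1 ship[1->2]=1 ship[0->1]=2 prod=4 -> [25 17 1]
Step 11: demand=5,sold=1 ship[1->2]=1 ship[0->1]=2 prod=4 -> [27 18 1]
Step 12: demand=5,sold=1 ship[1->2]=1 ship[0->1]=2 prod=4 -> [29 19 1]
First stockout at step 3

3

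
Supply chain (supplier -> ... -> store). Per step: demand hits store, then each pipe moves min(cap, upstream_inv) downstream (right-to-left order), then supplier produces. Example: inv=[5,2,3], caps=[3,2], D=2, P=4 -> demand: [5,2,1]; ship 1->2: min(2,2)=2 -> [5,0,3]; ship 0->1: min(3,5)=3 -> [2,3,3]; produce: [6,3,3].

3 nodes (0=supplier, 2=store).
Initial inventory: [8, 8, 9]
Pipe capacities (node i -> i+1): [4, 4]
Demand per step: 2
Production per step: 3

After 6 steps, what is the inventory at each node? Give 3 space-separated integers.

Step 1: demand=2,sold=2 ship[1->2]=4 ship[0->1]=4 prod=3 -> inv=[7 8 11]
Step 2: demand=2,sold=2 ship[1->2]=4 ship[0->1]=4 prod=3 -> inv=[6 8 13]
Step 3: demand=2,sold=2 ship[1->2]=4 ship[0->1]=4 prod=3 -> inv=[5 8 15]
Step 4: demand=2,sold=2 ship[1->2]=4 ship[0->1]=4 prod=3 -> inv=[4 8 17]
Step 5: demand=2,sold=2 ship[1->2]=4 ship[0->1]=4 prod=3 -> inv=[3 8 19]
Step 6: demand=2,sold=2 ship[1->2]=4 ship[0->1]=3 prod=3 -> inv=[3 7 21]

3 7 21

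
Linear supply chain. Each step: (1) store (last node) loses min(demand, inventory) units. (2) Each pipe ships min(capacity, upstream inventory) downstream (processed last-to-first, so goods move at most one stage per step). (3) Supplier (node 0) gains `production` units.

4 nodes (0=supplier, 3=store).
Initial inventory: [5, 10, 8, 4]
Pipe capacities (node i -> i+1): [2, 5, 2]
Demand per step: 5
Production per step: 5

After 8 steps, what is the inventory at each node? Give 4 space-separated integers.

Step 1: demand=5,sold=4 ship[2->3]=2 ship[1->2]=5 ship[0->1]=2 prod=5 -> inv=[8 7 11 2]
Step 2: demand=5,sold=2 ship[2->3]=2 ship[1->2]=5 ship[0->1]=2 prod=5 -> inv=[11 4 14 2]
Step 3: demand=5,sold=2 ship[2->3]=2 ship[1->2]=4 ship[0->1]=2 prod=5 -> inv=[14 2 16 2]
Step 4: demand=5,sold=2 ship[2->3]=2 ship[1->2]=2 ship[0->1]=2 prod=5 -> inv=[17 2 16 2]
Step 5: demand=5,sold=2 ship[2->3]=2 ship[1->2]=2 ship[0->1]=2 prod=5 -> inv=[20 2 16 2]
Step 6: demand=5,sold=2 ship[2->3]=2 ship[1->2]=2 ship[0->1]=2 prod=5 -> inv=[23 2 16 2]
Step 7: demand=5,sold=2 ship[2->3]=2 ship[1->2]=2 ship[0->1]=2 prod=5 -> inv=[26 2 16 2]
Step 8: demand=5,sold=2 ship[2->3]=2 ship[1->2]=2 ship[0->1]=2 prod=5 -> inv=[29 2 16 2]

29 2 16 2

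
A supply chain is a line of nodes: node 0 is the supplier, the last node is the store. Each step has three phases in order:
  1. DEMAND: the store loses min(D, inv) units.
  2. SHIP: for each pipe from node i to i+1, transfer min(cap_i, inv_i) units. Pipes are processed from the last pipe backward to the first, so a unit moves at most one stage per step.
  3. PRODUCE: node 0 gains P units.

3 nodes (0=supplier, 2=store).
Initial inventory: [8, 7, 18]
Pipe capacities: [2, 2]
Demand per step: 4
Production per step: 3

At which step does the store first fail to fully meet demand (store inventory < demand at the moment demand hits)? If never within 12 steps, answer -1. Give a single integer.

Step 1: demand=4,sold=4 ship[1->2]=2 ship[0->1]=2 prod=3 -> [9 7 16]
Step 2: demand=4,sold=4 ship[1->2]=2 ship[0->1]=2 prod=3 -> [10 7 14]
Step 3: demand=4,sold=4 ship[1->2]=2 ship[0->1]=2 prod=3 -> [11 7 12]
Step 4: demand=4,sold=4 ship[1->2]=2 ship[0->1]=2 prod=3 -> [12 7 10]
Step 5: demand=4,sold=4 ship[1->2]=2 ship[0->1]=2 prod=3 -> [13 7 8]
Step 6: demand=4,sold=4 ship[1->2]=2 ship[0->1]=2 prod=3 -> [14 7 6]
Step 7: demand=4,sold=4 ship[1->2]=2 ship[0->1]=2 prod=3 -> [15 7 4]
Step 8: demand=4,sold=4 ship[1->2]=2 ship[0->1]=2 prod=3 -> [16 7 2]
Step 9: demand=4,sold=2 ship[1->2]=2 ship[0->1]=2 prod=3 -> [17 7 2]
Step 10: demand=4,sold=2 ship[1->2]=2 ship[0->1]=2 prod=3 -> [18 7 2]
Step 11: demand=4,sold=2 ship[1->2]=2 ship[0->1]=2 prod=3 -> [19 7 2]
Step 12: demand=4,sold=2 ship[1->2]=2 ship[0->1]=2 prod=3 -> [20 7 2]
First stockout at step 9

9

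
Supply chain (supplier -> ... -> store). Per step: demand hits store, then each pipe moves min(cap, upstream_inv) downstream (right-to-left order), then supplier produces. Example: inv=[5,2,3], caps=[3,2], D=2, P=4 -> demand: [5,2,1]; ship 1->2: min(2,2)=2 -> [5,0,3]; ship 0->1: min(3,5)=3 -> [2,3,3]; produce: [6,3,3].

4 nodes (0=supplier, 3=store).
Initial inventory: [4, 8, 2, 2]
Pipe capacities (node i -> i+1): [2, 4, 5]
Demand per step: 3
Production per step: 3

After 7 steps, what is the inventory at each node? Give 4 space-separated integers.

Step 1: demand=3,sold=2 ship[2->3]=2 ship[1->2]=4 ship[0->1]=2 prod=3 -> inv=[5 6 4 2]
Step 2: demand=3,sold=2 ship[2->3]=4 ship[1->2]=4 ship[0->1]=2 prod=3 -> inv=[6 4 4 4]
Step 3: demand=3,sold=3 ship[2->3]=4 ship[1->2]=4 ship[0->1]=2 prod=3 -> inv=[7 2 4 5]
Step 4: demand=3,sold=3 ship[2->3]=4 ship[1->2]=2 ship[0->1]=2 prod=3 -> inv=[8 2 2 6]
Step 5: demand=3,sold=3 ship[2->3]=2 ship[1->2]=2 ship[0->1]=2 prod=3 -> inv=[9 2 2 5]
Step 6: demand=3,sold=3 ship[2->3]=2 ship[1->2]=2 ship[0->1]=2 prod=3 -> inv=[10 2 2 4]
Step 7: demand=3,sold=3 ship[2->3]=2 ship[1->2]=2 ship[0->1]=2 prod=3 -> inv=[11 2 2 3]

11 2 2 3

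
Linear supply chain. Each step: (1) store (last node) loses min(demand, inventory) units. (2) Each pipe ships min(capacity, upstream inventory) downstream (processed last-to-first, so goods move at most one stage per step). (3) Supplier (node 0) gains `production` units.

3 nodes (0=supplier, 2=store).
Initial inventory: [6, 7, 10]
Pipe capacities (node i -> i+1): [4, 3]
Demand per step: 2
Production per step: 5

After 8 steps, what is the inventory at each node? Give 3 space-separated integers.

Step 1: demand=2,sold=2 ship[1->2]=3 ship[0->1]=4 prod=5 -> inv=[7 8 11]
Step 2: demand=2,sold=2 ship[1->2]=3 ship[0->1]=4 prod=5 -> inv=[8 9 12]
Step 3: demand=2,sold=2 ship[1->2]=3 ship[0->1]=4 prod=5 -> inv=[9 10 13]
Step 4: demand=2,sold=2 ship[1->2]=3 ship[0->1]=4 prod=5 -> inv=[10 11 14]
Step 5: demand=2,sold=2 ship[1->2]=3 ship[0->1]=4 prod=5 -> inv=[11 12 15]
Step 6: demand=2,sold=2 ship[1->2]=3 ship[0->1]=4 prod=5 -> inv=[12 13 16]
Step 7: demand=2,sold=2 ship[1->2]=3 ship[0->1]=4 prod=5 -> inv=[13 14 17]
Step 8: demand=2,sold=2 ship[1->2]=3 ship[0->1]=4 prod=5 -> inv=[14 15 18]

14 15 18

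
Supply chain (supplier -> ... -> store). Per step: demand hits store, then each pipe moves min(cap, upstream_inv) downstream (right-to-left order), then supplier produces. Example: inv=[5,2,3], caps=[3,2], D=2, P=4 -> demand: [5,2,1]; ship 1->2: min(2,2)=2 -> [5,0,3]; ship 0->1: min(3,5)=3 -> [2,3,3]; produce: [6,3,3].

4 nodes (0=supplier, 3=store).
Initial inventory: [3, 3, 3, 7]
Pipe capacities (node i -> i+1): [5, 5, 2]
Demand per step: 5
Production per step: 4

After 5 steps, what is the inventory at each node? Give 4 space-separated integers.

Step 1: demand=5,sold=5 ship[2->3]=2 ship[1->2]=3 ship[0->1]=3 prod=4 -> inv=[4 3 4 4]
Step 2: demand=5,sold=4 ship[2->3]=2 ship[1->2]=3 ship[0->1]=4 prod=4 -> inv=[4 4 5 2]
Step 3: demand=5,sold=2 ship[2->3]=2 ship[1->2]=4 ship[0->1]=4 prod=4 -> inv=[4 4 7 2]
Step 4: demand=5,sold=2 ship[2->3]=2 ship[1->2]=4 ship[0->1]=4 prod=4 -> inv=[4 4 9 2]
Step 5: demand=5,sold=2 ship[2->3]=2 ship[1->2]=4 ship[0->1]=4 prod=4 -> inv=[4 4 11 2]

4 4 11 2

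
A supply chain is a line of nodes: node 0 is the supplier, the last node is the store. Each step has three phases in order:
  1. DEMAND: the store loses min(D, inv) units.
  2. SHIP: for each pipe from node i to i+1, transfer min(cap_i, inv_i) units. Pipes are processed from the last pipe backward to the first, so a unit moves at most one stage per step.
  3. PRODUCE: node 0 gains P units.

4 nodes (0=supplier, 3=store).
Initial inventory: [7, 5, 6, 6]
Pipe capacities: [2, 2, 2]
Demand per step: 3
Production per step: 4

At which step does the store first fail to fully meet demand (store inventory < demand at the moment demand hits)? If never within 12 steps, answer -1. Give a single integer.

Step 1: demand=3,sold=3 ship[2->3]=2 ship[1->2]=2 ship[0->1]=2 prod=4 -> [9 5 6 5]
Step 2: demand=3,sold=3 ship[2->3]=2 ship[1->2]=2 ship[0->1]=2 prod=4 -> [11 5 6 4]
Step 3: demand=3,sold=3 ship[2->3]=2 ship[1->2]=2 ship[0->1]=2 prod=4 -> [13 5 6 3]
Step 4: demand=3,sold=3 ship[2->3]=2 ship[1->2]=2 ship[0->1]=2 prod=4 -> [15 5 6 2]
Step 5: demand=3,sold=2 ship[2->3]=2 ship[1->2]=2 ship[0->1]=2 prod=4 -> [17 5 6 2]
Step 6: demand=3,sold=2 ship[2->3]=2 ship[1->2]=2 ship[0->1]=2 prod=4 -> [19 5 6 2]
Step 7: demand=3,sold=2 ship[2->3]=2 ship[1->2]=2 ship[0->1]=2 prod=4 -> [21 5 6 2]
Step 8: demand=3,sold=2 ship[2->3]=2 ship[1->2]=2 ship[0->1]=2 prod=4 -> [23 5 6 2]
Step 9: demand=3,sold=2 ship[2->3]=2 ship[1->2]=2 ship[0->1]=2 prod=4 -> [25 5 6 2]
Step 10: demand=3,sold=2 ship[2->3]=2 ship[1->2]=2 ship[0->1]=2 prod=4 -> [27 5 6 2]
Step 11: demand=3,sold=2 ship[2->3]=2 ship[1->2]=2 ship[0->1]=2 prod=4 -> [29 5 6 2]
Step 12: demand=3,sold=2 ship[2->3]=2 ship[1->2]=2 ship[0->1]=2 prod=4 -> [31 5 6 2]
First stockout at step 5

5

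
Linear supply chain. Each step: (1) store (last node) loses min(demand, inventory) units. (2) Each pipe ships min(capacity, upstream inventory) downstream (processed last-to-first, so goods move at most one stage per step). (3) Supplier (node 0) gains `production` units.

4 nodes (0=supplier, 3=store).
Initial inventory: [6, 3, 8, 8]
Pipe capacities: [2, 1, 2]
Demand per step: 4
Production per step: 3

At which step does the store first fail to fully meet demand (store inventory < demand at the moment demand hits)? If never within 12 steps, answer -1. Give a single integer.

Step 1: demand=4,sold=4 ship[2->3]=2 ship[1->2]=1 ship[0->1]=2 prod=3 -> [7 4 7 6]
Step 2: demand=4,sold=4 ship[2->3]=2 ship[1->2]=1 ship[0->1]=2 prod=3 -> [8 5 6 4]
Step 3: demand=4,sold=4 ship[2->3]=2 ship[1->2]=1 ship[0->1]=2 prod=3 -> [9 6 5 2]
Step 4: demand=4,sold=2 ship[2->3]=2 ship[1->2]=1 ship[0->1]=2 prod=3 -> [10 7 4 2]
Step 5: demand=4,sold=2 ship[2->3]=2 ship[1->2]=1 ship[0->1]=2 prod=3 -> [11 8 3 2]
Step 6: demand=4,sold=2 ship[2->3]=2 ship[1->2]=1 ship[0->1]=2 prod=3 -> [12 9 2 2]
Step 7: demand=4,sold=2 ship[2->3]=2 ship[1->2]=1 ship[0->1]=2 prod=3 -> [13 10 1 2]
Step 8: demand=4,sold=2 ship[2->3]=1 ship[1->2]=1 ship[0->1]=2 prod=3 -> [14 11 1 1]
Step 9: demand=4,sold=1 ship[2->3]=1 ship[1->2]=1 ship[0->1]=2 prod=3 -> [15 12 1 1]
Step 10: demand=4,sold=1 ship[2->3]=1 ship[1->2]=1 ship[0->1]=2 prod=3 -> [16 13 1 1]
Step 11: demand=4,sold=1 ship[2->3]=1 ship[1->2]=1 ship[0->1]=2 prod=3 -> [17 14 1 1]
Step 12: demand=4,sold=1 ship[2->3]=1 ship[1->2]=1 ship[0->1]=2 prod=3 -> [18 15 1 1]
First stockout at step 4

4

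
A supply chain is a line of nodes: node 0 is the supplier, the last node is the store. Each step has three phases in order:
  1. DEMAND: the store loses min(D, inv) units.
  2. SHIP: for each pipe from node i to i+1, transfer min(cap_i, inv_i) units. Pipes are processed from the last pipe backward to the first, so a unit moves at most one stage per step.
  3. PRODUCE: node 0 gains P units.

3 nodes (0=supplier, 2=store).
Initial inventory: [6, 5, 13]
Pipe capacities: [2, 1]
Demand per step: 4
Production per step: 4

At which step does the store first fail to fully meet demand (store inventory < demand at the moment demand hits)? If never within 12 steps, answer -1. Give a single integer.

Step 1: demand=4,sold=4 ship[1->2]=1 ship[0->1]=2 prod=4 -> [8 6 10]
Step 2: demand=4,sold=4 ship[1->2]=1 ship[0->1]=2 prod=4 -> [10 7 7]
Step 3: demand=4,sold=4 ship[1->2]=1 ship[0->1]=2 prod=4 -> [12 8 4]
Step 4: demand=4,sold=4 ship[1->2]=1 ship[0->1]=2 prod=4 -> [14 9 1]
Step 5: demand=4,sold=1 ship[1->2]=1 ship[0->1]=2 prod=4 -> [16 10 1]
Step 6: demand=4,sold=1 ship[1->2]=1 ship[0->1]=2 prod=4 -> [18 11 1]
Step 7: demand=4,sold=1 ship[1->2]=1 ship[0->1]=2 prod=4 -> [20 12 1]
Step 8: demand=4,sold=1 ship[1->2]=1 ship[0->1]=2 prod=4 -> [22 13 1]
Step 9: demand=4,sold=1 ship[1->2]=1 ship[0->1]=2 prod=4 -> [24 14 1]
Step 10: demand=4,sold=1 ship[1->2]=1 ship[0->1]=2 prod=4 -> [26 15 1]
Step 11: demand=4,sold=1 ship[1->2]=1 ship[0->1]=2 prod=4 -> [28 16 1]
Step 12: demand=4,sold=1 ship[1->2]=1 ship[0->1]=2 prod=4 -> [30 17 1]
First stockout at step 5

5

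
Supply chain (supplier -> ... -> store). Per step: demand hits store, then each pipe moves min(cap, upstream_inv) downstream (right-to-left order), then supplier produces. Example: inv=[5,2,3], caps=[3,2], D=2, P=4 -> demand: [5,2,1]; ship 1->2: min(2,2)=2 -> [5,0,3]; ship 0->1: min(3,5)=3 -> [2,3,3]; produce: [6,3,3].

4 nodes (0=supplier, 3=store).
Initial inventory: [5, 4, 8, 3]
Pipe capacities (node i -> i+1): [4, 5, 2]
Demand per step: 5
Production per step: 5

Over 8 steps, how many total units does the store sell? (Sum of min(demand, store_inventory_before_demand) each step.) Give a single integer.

Answer: 17

Derivation:
Step 1: sold=3 (running total=3) -> [6 4 10 2]
Step 2: sold=2 (running total=5) -> [7 4 12 2]
Step 3: sold=2 (running total=7) -> [8 4 14 2]
Step 4: sold=2 (running total=9) -> [9 4 16 2]
Step 5: sold=2 (running total=11) -> [10 4 18 2]
Step 6: sold=2 (running total=13) -> [11 4 20 2]
Step 7: sold=2 (running total=15) -> [12 4 22 2]
Step 8: sold=2 (running total=17) -> [13 4 24 2]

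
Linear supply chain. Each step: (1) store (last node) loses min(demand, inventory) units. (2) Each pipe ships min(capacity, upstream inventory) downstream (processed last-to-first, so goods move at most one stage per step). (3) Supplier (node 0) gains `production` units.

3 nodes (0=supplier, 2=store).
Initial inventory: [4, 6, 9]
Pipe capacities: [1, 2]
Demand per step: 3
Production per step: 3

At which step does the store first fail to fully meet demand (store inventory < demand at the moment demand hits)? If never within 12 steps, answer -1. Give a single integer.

Step 1: demand=3,sold=3 ship[1->2]=2 ship[0->1]=1 prod=3 -> [6 5 8]
Step 2: demand=3,sold=3 ship[1->2]=2 ship[0->1]=1 prod=3 -> [8 4 7]
Step 3: demand=3,sold=3 ship[1->2]=2 ship[0->1]=1 prod=3 -> [10 3 6]
Step 4: demand=3,sold=3 ship[1->2]=2 ship[0->1]=1 prod=3 -> [12 2 5]
Step 5: demand=3,sold=3 ship[1->2]=2 ship[0->1]=1 prod=3 -> [14 1 4]
Step 6: demand=3,sold=3 ship[1->2]=1 ship[0->1]=1 prod=3 -> [16 1 2]
Step 7: demand=3,sold=2 ship[1->2]=1 ship[0->1]=1 prod=3 -> [18 1 1]
Step 8: demand=3,sold=1 ship[1->2]=1 ship[0->1]=1 prod=3 -> [20 1 1]
Step 9: demand=3,sold=1 ship[1->2]=1 ship[0->1]=1 prod=3 -> [22 1 1]
Step 10: demand=3,sold=1 ship[1->2]=1 ship[0->1]=1 prod=3 -> [24 1 1]
Step 11: demand=3,sold=1 ship[1->2]=1 ship[0->1]=1 prod=3 -> [26 1 1]
Step 12: demand=3,sold=1 ship[1->2]=1 ship[0->1]=1 prod=3 -> [28 1 1]
First stockout at step 7

7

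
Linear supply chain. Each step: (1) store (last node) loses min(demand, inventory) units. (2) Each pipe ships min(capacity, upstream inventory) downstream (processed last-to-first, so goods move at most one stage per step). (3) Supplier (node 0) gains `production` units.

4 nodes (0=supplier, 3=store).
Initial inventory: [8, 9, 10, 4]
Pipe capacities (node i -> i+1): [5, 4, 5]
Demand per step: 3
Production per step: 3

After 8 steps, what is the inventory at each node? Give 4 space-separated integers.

Step 1: demand=3,sold=3 ship[2->3]=5 ship[1->2]=4 ship[0->1]=5 prod=3 -> inv=[6 10 9 6]
Step 2: demand=3,sold=3 ship[2->3]=5 ship[1->2]=4 ship[0->1]=5 prod=3 -> inv=[4 11 8 8]
Step 3: demand=3,sold=3 ship[2->3]=5 ship[1->2]=4 ship[0->1]=4 prod=3 -> inv=[3 11 7 10]
Step 4: demand=3,sold=3 ship[2->3]=5 ship[1->2]=4 ship[0->1]=3 prod=3 -> inv=[3 10 6 12]
Step 5: demand=3,sold=3 ship[2->3]=5 ship[1->2]=4 ship[0->1]=3 prod=3 -> inv=[3 9 5 14]
Step 6: demand=3,sold=3 ship[2->3]=5 ship[1->2]=4 ship[0->1]=3 prod=3 -> inv=[3 8 4 16]
Step 7: demand=3,sold=3 ship[2->3]=4 ship[1->2]=4 ship[0->1]=3 prod=3 -> inv=[3 7 4 17]
Step 8: demand=3,sold=3 ship[2->3]=4 ship[1->2]=4 ship[0->1]=3 prod=3 -> inv=[3 6 4 18]

3 6 4 18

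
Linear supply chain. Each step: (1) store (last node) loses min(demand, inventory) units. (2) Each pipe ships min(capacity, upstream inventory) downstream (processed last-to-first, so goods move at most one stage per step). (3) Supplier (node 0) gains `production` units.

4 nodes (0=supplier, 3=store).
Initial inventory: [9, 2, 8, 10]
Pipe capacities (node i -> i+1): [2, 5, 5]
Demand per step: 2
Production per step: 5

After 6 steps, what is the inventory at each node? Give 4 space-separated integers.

Step 1: demand=2,sold=2 ship[2->3]=5 ship[1->2]=2 ship[0->1]=2 prod=5 -> inv=[12 2 5 13]
Step 2: demand=2,sold=2 ship[2->3]=5 ship[1->2]=2 ship[0->1]=2 prod=5 -> inv=[15 2 2 16]
Step 3: demand=2,sold=2 ship[2->3]=2 ship[1->2]=2 ship[0->1]=2 prod=5 -> inv=[18 2 2 16]
Step 4: demand=2,sold=2 ship[2->3]=2 ship[1->2]=2 ship[0->1]=2 prod=5 -> inv=[21 2 2 16]
Step 5: demand=2,sold=2 ship[2->3]=2 ship[1->2]=2 ship[0->1]=2 prod=5 -> inv=[24 2 2 16]
Step 6: demand=2,sold=2 ship[2->3]=2 ship[1->2]=2 ship[0->1]=2 prod=5 -> inv=[27 2 2 16]

27 2 2 16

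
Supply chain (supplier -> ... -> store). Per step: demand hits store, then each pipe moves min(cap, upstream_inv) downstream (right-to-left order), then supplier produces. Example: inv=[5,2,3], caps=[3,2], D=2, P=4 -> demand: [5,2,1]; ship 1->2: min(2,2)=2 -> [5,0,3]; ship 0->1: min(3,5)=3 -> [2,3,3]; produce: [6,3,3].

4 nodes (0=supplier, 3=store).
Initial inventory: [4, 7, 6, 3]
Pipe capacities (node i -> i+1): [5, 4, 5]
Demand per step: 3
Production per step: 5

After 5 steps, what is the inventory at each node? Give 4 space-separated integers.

Step 1: demand=3,sold=3 ship[2->3]=5 ship[1->2]=4 ship[0->1]=4 prod=5 -> inv=[5 7 5 5]
Step 2: demand=3,sold=3 ship[2->3]=5 ship[1->2]=4 ship[0->1]=5 prod=5 -> inv=[5 8 4 7]
Step 3: demand=3,sold=3 ship[2->3]=4 ship[1->2]=4 ship[0->1]=5 prod=5 -> inv=[5 9 4 8]
Step 4: demand=3,sold=3 ship[2->3]=4 ship[1->2]=4 ship[0->1]=5 prod=5 -> inv=[5 10 4 9]
Step 5: demand=3,sold=3 ship[2->3]=4 ship[1->2]=4 ship[0->1]=5 prod=5 -> inv=[5 11 4 10]

5 11 4 10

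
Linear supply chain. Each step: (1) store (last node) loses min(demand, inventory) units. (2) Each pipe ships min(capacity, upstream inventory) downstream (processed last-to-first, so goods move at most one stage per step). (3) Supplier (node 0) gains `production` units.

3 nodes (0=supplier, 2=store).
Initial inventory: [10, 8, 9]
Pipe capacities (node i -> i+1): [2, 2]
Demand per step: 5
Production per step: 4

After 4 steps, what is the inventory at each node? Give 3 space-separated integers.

Step 1: demand=5,sold=5 ship[1->2]=2 ship[0->1]=2 prod=4 -> inv=[12 8 6]
Step 2: demand=5,sold=5 ship[1->2]=2 ship[0->1]=2 prod=4 -> inv=[14 8 3]
Step 3: demand=5,sold=3 ship[1->2]=2 ship[0->1]=2 prod=4 -> inv=[16 8 2]
Step 4: demand=5,sold=2 ship[1->2]=2 ship[0->1]=2 prod=4 -> inv=[18 8 2]

18 8 2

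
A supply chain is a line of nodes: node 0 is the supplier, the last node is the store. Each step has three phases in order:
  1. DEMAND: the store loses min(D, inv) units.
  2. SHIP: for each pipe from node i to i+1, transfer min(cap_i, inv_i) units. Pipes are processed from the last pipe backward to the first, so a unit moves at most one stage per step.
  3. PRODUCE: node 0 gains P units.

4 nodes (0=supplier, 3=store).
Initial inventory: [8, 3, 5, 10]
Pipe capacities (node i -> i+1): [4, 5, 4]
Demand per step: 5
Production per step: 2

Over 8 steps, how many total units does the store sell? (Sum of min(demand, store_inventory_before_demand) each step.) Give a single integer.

Answer: 34

Derivation:
Step 1: sold=5 (running total=5) -> [6 4 4 9]
Step 2: sold=5 (running total=10) -> [4 4 4 8]
Step 3: sold=5 (running total=15) -> [2 4 4 7]
Step 4: sold=5 (running total=20) -> [2 2 4 6]
Step 5: sold=5 (running total=25) -> [2 2 2 5]
Step 6: sold=5 (running total=30) -> [2 2 2 2]
Step 7: sold=2 (running total=32) -> [2 2 2 2]
Step 8: sold=2 (running total=34) -> [2 2 2 2]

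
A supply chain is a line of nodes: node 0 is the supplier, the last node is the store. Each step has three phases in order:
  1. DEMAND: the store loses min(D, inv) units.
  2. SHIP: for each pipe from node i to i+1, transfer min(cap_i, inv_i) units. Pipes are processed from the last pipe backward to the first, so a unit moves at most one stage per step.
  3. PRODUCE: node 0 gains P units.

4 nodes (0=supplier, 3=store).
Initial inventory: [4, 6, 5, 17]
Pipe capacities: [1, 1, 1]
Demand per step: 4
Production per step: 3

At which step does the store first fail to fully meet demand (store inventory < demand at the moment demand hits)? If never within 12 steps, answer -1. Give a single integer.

Step 1: demand=4,sold=4 ship[2->3]=1 ship[1->2]=1 ship[0->1]=1 prod=3 -> [6 6 5 14]
Step 2: demand=4,sold=4 ship[2->3]=1 ship[1->2]=1 ship[0->1]=1 prod=3 -> [8 6 5 11]
Step 3: demand=4,sold=4 ship[2->3]=1 ship[1->2]=1 ship[0->1]=1 prod=3 -> [10 6 5 8]
Step 4: demand=4,sold=4 ship[2->3]=1 ship[1->2]=1 ship[0->1]=1 prod=3 -> [12 6 5 5]
Step 5: demand=4,sold=4 ship[2->3]=1 ship[1->2]=1 ship[0->1]=1 prod=3 -> [14 6 5 2]
Step 6: demand=4,sold=2 ship[2->3]=1 ship[1->2]=1 ship[0->1]=1 prod=3 -> [16 6 5 1]
Step 7: demand=4,sold=1 ship[2->3]=1 ship[1->2]=1 ship[0->1]=1 prod=3 -> [18 6 5 1]
Step 8: demand=4,sold=1 ship[2->3]=1 ship[1->2]=1 ship[0->1]=1 prod=3 -> [20 6 5 1]
Step 9: demand=4,sold=1 ship[2->3]=1 ship[1->2]=1 ship[0->1]=1 prod=3 -> [22 6 5 1]
Step 10: demand=4,sold=1 ship[2->3]=1 ship[1->2]=1 ship[0->1]=1 prod=3 -> [24 6 5 1]
Step 11: demand=4,sold=1 ship[2->3]=1 ship[1->2]=1 ship[0->1]=1 prod=3 -> [26 6 5 1]
Step 12: demand=4,sold=1 ship[2->3]=1 ship[1->2]=1 ship[0->1]=1 prod=3 -> [28 6 5 1]
First stockout at step 6

6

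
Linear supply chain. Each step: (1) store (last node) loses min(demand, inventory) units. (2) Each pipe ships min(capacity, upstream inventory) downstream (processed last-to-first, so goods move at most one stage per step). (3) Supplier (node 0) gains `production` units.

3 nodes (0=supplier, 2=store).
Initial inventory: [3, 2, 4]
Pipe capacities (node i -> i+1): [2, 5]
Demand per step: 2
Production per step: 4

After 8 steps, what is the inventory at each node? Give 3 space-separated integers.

Step 1: demand=2,sold=2 ship[1->2]=2 ship[0->1]=2 prod=4 -> inv=[5 2 4]
Step 2: demand=2,sold=2 ship[1->2]=2 ship[0->1]=2 prod=4 -> inv=[7 2 4]
Step 3: demand=2,sold=2 ship[1->2]=2 ship[0->1]=2 prod=4 -> inv=[9 2 4]
Step 4: demand=2,sold=2 ship[1->2]=2 ship[0->1]=2 prod=4 -> inv=[11 2 4]
Step 5: demand=2,sold=2 ship[1->2]=2 ship[0->1]=2 prod=4 -> inv=[13 2 4]
Step 6: demand=2,sold=2 ship[1->2]=2 ship[0->1]=2 prod=4 -> inv=[15 2 4]
Step 7: demand=2,sold=2 ship[1->2]=2 ship[0->1]=2 prod=4 -> inv=[17 2 4]
Step 8: demand=2,sold=2 ship[1->2]=2 ship[0->1]=2 prod=4 -> inv=[19 2 4]

19 2 4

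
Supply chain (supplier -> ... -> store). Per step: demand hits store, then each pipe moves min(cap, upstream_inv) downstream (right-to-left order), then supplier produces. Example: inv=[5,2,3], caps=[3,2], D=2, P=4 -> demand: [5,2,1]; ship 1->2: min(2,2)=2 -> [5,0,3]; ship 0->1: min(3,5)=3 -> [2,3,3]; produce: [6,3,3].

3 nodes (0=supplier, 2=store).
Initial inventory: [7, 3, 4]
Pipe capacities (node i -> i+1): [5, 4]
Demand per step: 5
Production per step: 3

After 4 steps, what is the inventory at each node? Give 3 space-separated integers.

Step 1: demand=5,sold=4 ship[1->2]=3 ship[0->1]=5 prod=3 -> inv=[5 5 3]
Step 2: demand=5,sold=3 ship[1->2]=4 ship[0->1]=5 prod=3 -> inv=[3 6 4]
Step 3: demand=5,sold=4 ship[1->2]=4 ship[0->1]=3 prod=3 -> inv=[3 5 4]
Step 4: demand=5,sold=4 ship[1->2]=4 ship[0->1]=3 prod=3 -> inv=[3 4 4]

3 4 4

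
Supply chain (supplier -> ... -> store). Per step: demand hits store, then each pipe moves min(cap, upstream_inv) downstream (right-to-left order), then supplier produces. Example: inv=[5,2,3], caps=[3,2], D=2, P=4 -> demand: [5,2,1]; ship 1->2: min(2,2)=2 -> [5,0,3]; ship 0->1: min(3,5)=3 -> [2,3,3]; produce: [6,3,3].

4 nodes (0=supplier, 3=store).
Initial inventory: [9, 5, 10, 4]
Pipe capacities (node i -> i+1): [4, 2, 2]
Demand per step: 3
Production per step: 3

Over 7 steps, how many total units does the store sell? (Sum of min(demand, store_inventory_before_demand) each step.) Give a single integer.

Answer: 16

Derivation:
Step 1: sold=3 (running total=3) -> [8 7 10 3]
Step 2: sold=3 (running total=6) -> [7 9 10 2]
Step 3: sold=2 (running total=8) -> [6 11 10 2]
Step 4: sold=2 (running total=10) -> [5 13 10 2]
Step 5: sold=2 (running total=12) -> [4 15 10 2]
Step 6: sold=2 (running total=14) -> [3 17 10 2]
Step 7: sold=2 (running total=16) -> [3 18 10 2]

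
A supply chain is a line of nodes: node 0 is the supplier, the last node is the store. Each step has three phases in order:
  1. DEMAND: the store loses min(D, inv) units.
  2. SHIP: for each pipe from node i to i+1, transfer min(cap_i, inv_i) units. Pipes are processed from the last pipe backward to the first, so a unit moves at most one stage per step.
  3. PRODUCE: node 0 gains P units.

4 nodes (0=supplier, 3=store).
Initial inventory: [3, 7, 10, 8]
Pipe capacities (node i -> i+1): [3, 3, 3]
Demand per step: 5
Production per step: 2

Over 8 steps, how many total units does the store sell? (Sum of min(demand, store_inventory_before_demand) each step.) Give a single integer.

Answer: 29

Derivation:
Step 1: sold=5 (running total=5) -> [2 7 10 6]
Step 2: sold=5 (running total=10) -> [2 6 10 4]
Step 3: sold=4 (running total=14) -> [2 5 10 3]
Step 4: sold=3 (running total=17) -> [2 4 10 3]
Step 5: sold=3 (running total=20) -> [2 3 10 3]
Step 6: sold=3 (running total=23) -> [2 2 10 3]
Step 7: sold=3 (running total=26) -> [2 2 9 3]
Step 8: sold=3 (running total=29) -> [2 2 8 3]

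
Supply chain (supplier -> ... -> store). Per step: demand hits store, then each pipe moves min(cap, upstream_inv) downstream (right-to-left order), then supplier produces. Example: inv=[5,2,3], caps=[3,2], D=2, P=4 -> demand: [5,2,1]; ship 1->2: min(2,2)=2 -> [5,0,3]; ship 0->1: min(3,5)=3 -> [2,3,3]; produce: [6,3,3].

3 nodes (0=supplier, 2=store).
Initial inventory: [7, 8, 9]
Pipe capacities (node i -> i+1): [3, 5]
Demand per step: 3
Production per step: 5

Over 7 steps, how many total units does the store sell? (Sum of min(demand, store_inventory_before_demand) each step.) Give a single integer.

Answer: 21

Derivation:
Step 1: sold=3 (running total=3) -> [9 6 11]
Step 2: sold=3 (running total=6) -> [11 4 13]
Step 3: sold=3 (running total=9) -> [13 3 14]
Step 4: sold=3 (running total=12) -> [15 3 14]
Step 5: sold=3 (running total=15) -> [17 3 14]
Step 6: sold=3 (running total=18) -> [19 3 14]
Step 7: sold=3 (running total=21) -> [21 3 14]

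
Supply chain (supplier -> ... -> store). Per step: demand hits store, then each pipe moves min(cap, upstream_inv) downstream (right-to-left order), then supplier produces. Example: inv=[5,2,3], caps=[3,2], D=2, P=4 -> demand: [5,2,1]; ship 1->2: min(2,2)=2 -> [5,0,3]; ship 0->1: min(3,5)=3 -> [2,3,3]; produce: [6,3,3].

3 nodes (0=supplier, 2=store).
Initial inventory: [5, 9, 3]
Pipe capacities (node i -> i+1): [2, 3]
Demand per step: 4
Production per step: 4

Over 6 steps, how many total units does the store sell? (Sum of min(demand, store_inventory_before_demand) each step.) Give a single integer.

Step 1: sold=3 (running total=3) -> [7 8 3]
Step 2: sold=3 (running total=6) -> [9 7 3]
Step 3: sold=3 (running total=9) -> [11 6 3]
Step 4: sold=3 (running total=12) -> [13 5 3]
Step 5: sold=3 (running total=15) -> [15 4 3]
Step 6: sold=3 (running total=18) -> [17 3 3]

Answer: 18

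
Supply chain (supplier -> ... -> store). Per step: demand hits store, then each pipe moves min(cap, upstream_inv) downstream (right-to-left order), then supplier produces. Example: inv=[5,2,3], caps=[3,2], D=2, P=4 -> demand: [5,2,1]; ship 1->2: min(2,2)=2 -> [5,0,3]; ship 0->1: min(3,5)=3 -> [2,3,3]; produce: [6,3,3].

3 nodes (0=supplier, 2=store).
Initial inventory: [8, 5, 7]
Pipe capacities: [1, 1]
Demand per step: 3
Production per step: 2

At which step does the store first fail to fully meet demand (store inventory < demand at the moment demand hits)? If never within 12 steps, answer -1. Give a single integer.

Step 1: demand=3,sold=3 ship[1->2]=1 ship[0->1]=1 prod=2 -> [9 5 5]
Step 2: demand=3,sold=3 ship[1->2]=1 ship[0->1]=1 prod=2 -> [10 5 3]
Step 3: demand=3,sold=3 ship[1->2]=1 ship[0->1]=1 prod=2 -> [11 5 1]
Step 4: demand=3,sold=1 ship[1->2]=1 ship[0->1]=1 prod=2 -> [12 5 1]
Step 5: demand=3,sold=1 ship[1->2]=1 ship[0->1]=1 prod=2 -> [13 5 1]
Step 6: demand=3,sold=1 ship[1->2]=1 ship[0->1]=1 prod=2 -> [14 5 1]
Step 7: demand=3,sold=1 ship[1->2]=1 ship[0->1]=1 prod=2 -> [15 5 1]
Step 8: demand=3,sold=1 ship[1->2]=1 ship[0->1]=1 prod=2 -> [16 5 1]
Step 9: demand=3,sold=1 ship[1->2]=1 ship[0->1]=1 prod=2 -> [17 5 1]
Step 10: demand=3,sold=1 ship[1->2]=1 ship[0->1]=1 prod=2 -> [18 5 1]
Step 11: demand=3,sold=1 ship[1->2]=1 ship[0->1]=1 prod=2 -> [19 5 1]
Step 12: demand=3,sold=1 ship[1->2]=1 ship[0->1]=1 prod=2 -> [20 5 1]
First stockout at step 4

4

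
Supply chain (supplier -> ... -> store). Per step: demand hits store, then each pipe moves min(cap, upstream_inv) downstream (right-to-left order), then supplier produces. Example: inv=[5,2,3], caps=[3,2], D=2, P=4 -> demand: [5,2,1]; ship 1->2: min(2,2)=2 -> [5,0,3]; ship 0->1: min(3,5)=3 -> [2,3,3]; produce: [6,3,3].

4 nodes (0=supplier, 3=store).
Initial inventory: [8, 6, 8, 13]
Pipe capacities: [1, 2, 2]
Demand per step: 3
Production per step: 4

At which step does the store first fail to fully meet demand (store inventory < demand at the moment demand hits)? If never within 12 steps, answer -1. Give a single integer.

Step 1: demand=3,sold=3 ship[2->3]=2 ship[1->2]=2 ship[0->1]=1 prod=4 -> [11 5 8 12]
Step 2: demand=3,sold=3 ship[2->3]=2 ship[1->2]=2 ship[0->1]=1 prod=4 -> [14 4 8 11]
Step 3: demand=3,sold=3 ship[2->3]=2 ship[1->2]=2 ship[0->1]=1 prod=4 -> [17 3 8 10]
Step 4: demand=3,sold=3 ship[2->3]=2 ship[1->2]=2 ship[0->1]=1 prod=4 -> [20 2 8 9]
Step 5: demand=3,sold=3 ship[2->3]=2 ship[1->2]=2 ship[0->1]=1 prod=4 -> [23 1 8 8]
Step 6: demand=3,sold=3 ship[2->3]=2 ship[1->2]=1 ship[0->1]=1 prod=4 -> [26 1 7 7]
Step 7: demand=3,sold=3 ship[2->3]=2 ship[1->2]=1 ship[0->1]=1 prod=4 -> [29 1 6 6]
Step 8: demand=3,sold=3 ship[2->3]=2 ship[1->2]=1 ship[0->1]=1 prod=4 -> [32 1 5 5]
Step 9: demand=3,sold=3 ship[2->3]=2 ship[1->2]=1 ship[0->1]=1 prod=4 -> [35 1 4 4]
Step 10: demand=3,sold=3 ship[2->3]=2 ship[1->2]=1 ship[0->1]=1 prod=4 -> [38 1 3 3]
Step 11: demand=3,sold=3 ship[2->3]=2 ship[1->2]=1 ship[0->1]=1 prod=4 -> [41 1 2 2]
Step 12: demand=3,sold=2 ship[2->3]=2 ship[1->2]=1 ship[0->1]=1 prod=4 -> [44 1 1 2]
First stockout at step 12

12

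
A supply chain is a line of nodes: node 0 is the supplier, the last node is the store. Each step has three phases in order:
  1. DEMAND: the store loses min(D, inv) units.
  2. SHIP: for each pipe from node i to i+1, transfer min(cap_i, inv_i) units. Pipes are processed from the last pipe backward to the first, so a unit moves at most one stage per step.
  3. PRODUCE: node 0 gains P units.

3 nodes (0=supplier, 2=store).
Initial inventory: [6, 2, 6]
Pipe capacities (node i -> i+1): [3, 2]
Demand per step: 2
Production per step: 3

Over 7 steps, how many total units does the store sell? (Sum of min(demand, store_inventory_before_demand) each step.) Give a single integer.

Step 1: sold=2 (running total=2) -> [6 3 6]
Step 2: sold=2 (running total=4) -> [6 4 6]
Step 3: sold=2 (running total=6) -> [6 5 6]
Step 4: sold=2 (running total=8) -> [6 6 6]
Step 5: sold=2 (running total=10) -> [6 7 6]
Step 6: sold=2 (running total=12) -> [6 8 6]
Step 7: sold=2 (running total=14) -> [6 9 6]

Answer: 14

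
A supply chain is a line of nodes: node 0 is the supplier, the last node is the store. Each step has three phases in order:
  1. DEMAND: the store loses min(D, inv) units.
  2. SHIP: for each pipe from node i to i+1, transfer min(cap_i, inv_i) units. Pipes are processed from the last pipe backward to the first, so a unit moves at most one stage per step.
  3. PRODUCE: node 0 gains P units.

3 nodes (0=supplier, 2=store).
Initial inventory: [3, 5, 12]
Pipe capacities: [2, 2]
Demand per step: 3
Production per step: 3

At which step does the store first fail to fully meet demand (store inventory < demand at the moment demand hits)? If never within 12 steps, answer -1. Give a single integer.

Step 1: demand=3,sold=3 ship[1->2]=2 ship[0->1]=2 prod=3 -> [4 5 11]
Step 2: demand=3,sold=3 ship[1->2]=2 ship[0->1]=2 prod=3 -> [5 5 10]
Step 3: demand=3,sold=3 ship[1->2]=2 ship[0->1]=2 prod=3 -> [6 5 9]
Step 4: demand=3,sold=3 ship[1->2]=2 ship[0->1]=2 prod=3 -> [7 5 8]
Step 5: demand=3,sold=3 ship[1->2]=2 ship[0->1]=2 prod=3 -> [8 5 7]
Step 6: demand=3,sold=3 ship[1->2]=2 ship[0->1]=2 prod=3 -> [9 5 6]
Step 7: demand=3,sold=3 ship[1->2]=2 ship[0->1]=2 prod=3 -> [10 5 5]
Step 8: demand=3,sold=3 ship[1->2]=2 ship[0->1]=2 prod=3 -> [11 5 4]
Step 9: demand=3,sold=3 ship[1->2]=2 ship[0->1]=2 prod=3 -> [12 5 3]
Step 10: demand=3,sold=3 ship[1->2]=2 ship[0->1]=2 prod=3 -> [13 5 2]
Step 11: demand=3,sold=2 ship[1->2]=2 ship[0->1]=2 prod=3 -> [14 5 2]
Step 12: demand=3,sold=2 ship[1->2]=2 ship[0->1]=2 prod=3 -> [15 5 2]
First stockout at step 11

11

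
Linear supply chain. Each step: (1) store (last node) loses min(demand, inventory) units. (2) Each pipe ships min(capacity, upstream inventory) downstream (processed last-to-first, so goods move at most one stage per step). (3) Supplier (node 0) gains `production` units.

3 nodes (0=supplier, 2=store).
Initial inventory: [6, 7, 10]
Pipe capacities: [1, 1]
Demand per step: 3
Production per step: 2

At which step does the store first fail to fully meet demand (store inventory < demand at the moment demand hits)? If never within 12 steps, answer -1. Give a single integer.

Step 1: demand=3,sold=3 ship[1->2]=1 ship[0->1]=1 prod=2 -> [7 7 8]
Step 2: demand=3,sold=3 ship[1->2]=1 ship[0->1]=1 prod=2 -> [8 7 6]
Step 3: demand=3,sold=3 ship[1->2]=1 ship[0->1]=1 prod=2 -> [9 7 4]
Step 4: demand=3,sold=3 ship[1->2]=1 ship[0->1]=1 prod=2 -> [10 7 2]
Step 5: demand=3,sold=2 ship[1->2]=1 ship[0->1]=1 prod=2 -> [11 7 1]
Step 6: demand=3,sold=1 ship[1->2]=1 ship[0->1]=1 prod=2 -> [12 7 1]
Step 7: demand=3,sold=1 ship[1->2]=1 ship[0->1]=1 prod=2 -> [13 7 1]
Step 8: demand=3,sold=1 ship[1->2]=1 ship[0->1]=1 prod=2 -> [14 7 1]
Step 9: demand=3,sold=1 ship[1->2]=1 ship[0->1]=1 prod=2 -> [15 7 1]
Step 10: demand=3,sold=1 ship[1->2]=1 ship[0->1]=1 prod=2 -> [16 7 1]
Step 11: demand=3,sold=1 ship[1->2]=1 ship[0->1]=1 prod=2 -> [17 7 1]
Step 12: demand=3,sold=1 ship[1->2]=1 ship[0->1]=1 prod=2 -> [18 7 1]
First stockout at step 5

5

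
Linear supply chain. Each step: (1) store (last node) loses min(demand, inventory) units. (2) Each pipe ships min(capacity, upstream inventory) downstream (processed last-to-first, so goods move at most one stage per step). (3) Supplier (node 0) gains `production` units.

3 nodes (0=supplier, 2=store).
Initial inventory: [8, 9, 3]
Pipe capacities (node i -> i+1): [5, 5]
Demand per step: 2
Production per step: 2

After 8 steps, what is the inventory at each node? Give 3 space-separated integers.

Step 1: demand=2,sold=2 ship[1->2]=5 ship[0->1]=5 prod=2 -> inv=[5 9 6]
Step 2: demand=2,sold=2 ship[1->2]=5 ship[0->1]=5 prod=2 -> inv=[2 9 9]
Step 3: demand=2,sold=2 ship[1->2]=5 ship[0->1]=2 prod=2 -> inv=[2 6 12]
Step 4: demand=2,sold=2 ship[1->2]=5 ship[0->1]=2 prod=2 -> inv=[2 3 15]
Step 5: demand=2,sold=2 ship[1->2]=3 ship[0->1]=2 prod=2 -> inv=[2 2 16]
Step 6: demand=2,sold=2 ship[1->2]=2 ship[0->1]=2 prod=2 -> inv=[2 2 16]
Step 7: demand=2,sold=2 ship[1->2]=2 ship[0->1]=2 prod=2 -> inv=[2 2 16]
Step 8: demand=2,sold=2 ship[1->2]=2 ship[0->1]=2 prod=2 -> inv=[2 2 16]

2 2 16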